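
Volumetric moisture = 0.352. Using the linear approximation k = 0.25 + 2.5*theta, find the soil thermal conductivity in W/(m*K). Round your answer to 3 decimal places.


Step 1: k = 0.25 + 2.5 * theta
Step 2: k = 0.25 + 2.5 * 0.352
Step 3: k = 0.25 + 0.88
Step 4: k = 1.13 W/(m*K)

1.13


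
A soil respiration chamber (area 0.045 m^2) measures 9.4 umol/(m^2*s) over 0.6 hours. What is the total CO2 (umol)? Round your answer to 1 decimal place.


Step 1: Convert time to seconds: 0.6 hr * 3600 = 2160.0 s
Step 2: Total = flux * area * time_s
Step 3: Total = 9.4 * 0.045 * 2160.0
Step 4: Total = 913.7 umol

913.7


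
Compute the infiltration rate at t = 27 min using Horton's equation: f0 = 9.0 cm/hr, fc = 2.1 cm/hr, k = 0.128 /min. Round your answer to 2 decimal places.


Step 1: f = fc + (f0 - fc) * exp(-k * t)
Step 2: exp(-0.128 * 27) = 0.031556
Step 3: f = 2.1 + (9.0 - 2.1) * 0.031556
Step 4: f = 2.1 + 6.9 * 0.031556
Step 5: f = 2.32 cm/hr

2.32


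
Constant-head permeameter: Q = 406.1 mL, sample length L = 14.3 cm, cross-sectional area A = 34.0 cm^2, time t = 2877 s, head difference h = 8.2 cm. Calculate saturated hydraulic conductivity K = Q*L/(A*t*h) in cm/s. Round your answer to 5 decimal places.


Step 1: K = Q * L / (A * t * h)
Step 2: Numerator = 406.1 * 14.3 = 5807.23
Step 3: Denominator = 34.0 * 2877 * 8.2 = 802107.6
Step 4: K = 5807.23 / 802107.6 = 0.00724 cm/s

0.00724


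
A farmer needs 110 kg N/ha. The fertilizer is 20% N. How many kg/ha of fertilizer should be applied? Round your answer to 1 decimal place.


Step 1: Fertilizer rate = target N / (N content / 100)
Step 2: Rate = 110 / (20 / 100)
Step 3: Rate = 110 / 0.2
Step 4: Rate = 550.0 kg/ha

550.0


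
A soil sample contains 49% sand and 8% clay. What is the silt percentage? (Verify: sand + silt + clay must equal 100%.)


Step 1: sand + silt + clay = 100%
Step 2: silt = 100 - sand - clay
Step 3: silt = 100 - 49 - 8
Step 4: silt = 43%

43


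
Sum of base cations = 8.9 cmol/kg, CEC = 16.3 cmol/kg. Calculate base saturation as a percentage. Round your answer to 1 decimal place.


Step 1: BS = 100 * (sum of bases) / CEC
Step 2: BS = 100 * 8.9 / 16.3
Step 3: BS = 54.6%

54.6


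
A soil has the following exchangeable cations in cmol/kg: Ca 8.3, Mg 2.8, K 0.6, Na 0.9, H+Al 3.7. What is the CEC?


Step 1: CEC = Ca + Mg + K + Na + (H+Al)
Step 2: CEC = 8.3 + 2.8 + 0.6 + 0.9 + 3.7
Step 3: CEC = 16.3 cmol/kg

16.3


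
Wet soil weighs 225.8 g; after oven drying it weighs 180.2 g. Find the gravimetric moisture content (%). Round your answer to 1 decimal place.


Step 1: Water mass = wet - dry = 225.8 - 180.2 = 45.6 g
Step 2: w = 100 * water mass / dry mass
Step 3: w = 100 * 45.6 / 180.2 = 25.3%

25.3


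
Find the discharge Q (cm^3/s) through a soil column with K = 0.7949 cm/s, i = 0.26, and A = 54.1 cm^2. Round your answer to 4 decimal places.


Step 1: Apply Darcy's law: Q = K * i * A
Step 2: Q = 0.7949 * 0.26 * 54.1
Step 3: Q = 11.1811 cm^3/s

11.1811


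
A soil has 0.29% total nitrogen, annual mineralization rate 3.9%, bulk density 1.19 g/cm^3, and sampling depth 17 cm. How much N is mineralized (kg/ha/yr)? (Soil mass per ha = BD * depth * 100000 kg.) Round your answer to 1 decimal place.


Step 1: Soil mass per ha = BD * depth * 100000 = 1.19 * 17 * 100000 = 2023000 kg
Step 2: Total N pool = soil mass * N%/100 = 2023000 * 0.29/100 = 5866.7 kg/ha
Step 3: N mineralized = N pool * rate%/100 = 5866.7 * 3.9/100 = 228.8 kg/ha/yr

228.8


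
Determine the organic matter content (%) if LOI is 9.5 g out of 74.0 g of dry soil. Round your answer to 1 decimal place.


Step 1: OM% = 100 * LOI / sample mass
Step 2: OM = 100 * 9.5 / 74.0
Step 3: OM = 12.8%

12.8


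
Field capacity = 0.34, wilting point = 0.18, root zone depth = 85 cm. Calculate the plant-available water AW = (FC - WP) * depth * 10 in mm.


Step 1: Available water = (FC - WP) * depth * 10
Step 2: AW = (0.34 - 0.18) * 85 * 10
Step 3: AW = 0.16 * 85 * 10
Step 4: AW = 136.0 mm

136.0


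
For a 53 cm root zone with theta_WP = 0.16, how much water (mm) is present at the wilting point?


Step 1: Water (mm) = theta_WP * depth * 10
Step 2: Water = 0.16 * 53 * 10
Step 3: Water = 84.8 mm

84.8


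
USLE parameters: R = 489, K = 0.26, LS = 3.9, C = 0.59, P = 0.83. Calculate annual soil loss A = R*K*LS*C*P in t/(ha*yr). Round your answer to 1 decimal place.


Step 1: A = R * K * LS * C * P
Step 2: R * K = 489 * 0.26 = 127.14
Step 3: (R*K) * LS = 127.14 * 3.9 = 495.846
Step 4: * C * P = 495.846 * 0.59 * 0.83 = 242.8
Step 5: A = 242.8 t/(ha*yr)

242.8


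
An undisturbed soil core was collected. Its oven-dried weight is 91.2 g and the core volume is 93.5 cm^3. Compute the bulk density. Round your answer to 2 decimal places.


Step 1: Identify the formula: BD = dry mass / volume
Step 2: Substitute values: BD = 91.2 / 93.5
Step 3: BD = 0.98 g/cm^3

0.98


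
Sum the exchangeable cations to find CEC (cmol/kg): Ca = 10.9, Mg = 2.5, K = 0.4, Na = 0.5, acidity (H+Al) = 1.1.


Step 1: CEC = Ca + Mg + K + Na + (H+Al)
Step 2: CEC = 10.9 + 2.5 + 0.4 + 0.5 + 1.1
Step 3: CEC = 15.4 cmol/kg

15.4


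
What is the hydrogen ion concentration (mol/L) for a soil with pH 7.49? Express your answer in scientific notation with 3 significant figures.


Step 1: [H+] = 10^(-pH)
Step 2: [H+] = 10^(-7.49)
Step 3: [H+] = 3.24e-08 mol/L

3.24e-08


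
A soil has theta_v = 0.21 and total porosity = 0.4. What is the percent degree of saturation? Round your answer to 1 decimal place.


Step 1: S = 100 * theta_v / n
Step 2: S = 100 * 0.21 / 0.4
Step 3: S = 52.5%

52.5


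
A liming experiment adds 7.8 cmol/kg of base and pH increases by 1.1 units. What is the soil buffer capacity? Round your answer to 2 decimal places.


Step 1: BC = change in base / change in pH
Step 2: BC = 7.8 / 1.1
Step 3: BC = 7.09 cmol/(kg*pH unit)

7.09


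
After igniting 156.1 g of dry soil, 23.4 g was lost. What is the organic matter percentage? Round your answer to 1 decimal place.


Step 1: OM% = 100 * LOI / sample mass
Step 2: OM = 100 * 23.4 / 156.1
Step 3: OM = 15.0%

15.0


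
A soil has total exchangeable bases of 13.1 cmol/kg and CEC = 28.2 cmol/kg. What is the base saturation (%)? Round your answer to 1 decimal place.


Step 1: BS = 100 * (sum of bases) / CEC
Step 2: BS = 100 * 13.1 / 28.2
Step 3: BS = 46.5%

46.5


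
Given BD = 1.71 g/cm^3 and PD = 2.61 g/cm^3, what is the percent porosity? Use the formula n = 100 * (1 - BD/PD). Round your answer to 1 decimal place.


Step 1: Formula: n = 100 * (1 - BD / PD)
Step 2: n = 100 * (1 - 1.71 / 2.61)
Step 3: n = 100 * (1 - 0.65517)
Step 4: n = 34.5%

34.5


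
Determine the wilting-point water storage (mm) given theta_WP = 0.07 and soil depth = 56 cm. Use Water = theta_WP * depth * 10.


Step 1: Water (mm) = theta_WP * depth * 10
Step 2: Water = 0.07 * 56 * 10
Step 3: Water = 39.2 mm

39.2


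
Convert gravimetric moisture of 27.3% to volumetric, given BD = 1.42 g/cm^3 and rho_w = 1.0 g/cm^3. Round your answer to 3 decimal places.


Step 1: theta = (w / 100) * BD / rho_w
Step 2: theta = (27.3 / 100) * 1.42 / 1.0
Step 3: theta = 0.273 * 1.42
Step 4: theta = 0.388

0.388


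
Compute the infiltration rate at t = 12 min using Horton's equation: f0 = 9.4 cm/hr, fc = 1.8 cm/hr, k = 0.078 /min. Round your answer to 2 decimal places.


Step 1: f = fc + (f0 - fc) * exp(-k * t)
Step 2: exp(-0.078 * 12) = 0.392193
Step 3: f = 1.8 + (9.4 - 1.8) * 0.392193
Step 4: f = 1.8 + 7.6 * 0.392193
Step 5: f = 4.78 cm/hr

4.78


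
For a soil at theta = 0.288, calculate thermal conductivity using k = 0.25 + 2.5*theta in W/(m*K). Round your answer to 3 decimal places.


Step 1: k = 0.25 + 2.5 * theta
Step 2: k = 0.25 + 2.5 * 0.288
Step 3: k = 0.25 + 0.72
Step 4: k = 0.97 W/(m*K)

0.97


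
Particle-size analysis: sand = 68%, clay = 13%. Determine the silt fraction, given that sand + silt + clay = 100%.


Step 1: sand + silt + clay = 100%
Step 2: silt = 100 - sand - clay
Step 3: silt = 100 - 68 - 13
Step 4: silt = 19%

19


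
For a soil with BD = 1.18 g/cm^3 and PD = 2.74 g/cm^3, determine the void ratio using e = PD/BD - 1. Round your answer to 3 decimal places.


Step 1: e = PD / BD - 1
Step 2: e = 2.74 / 1.18 - 1
Step 3: e = 2.32203 - 1
Step 4: e = 1.322

1.322


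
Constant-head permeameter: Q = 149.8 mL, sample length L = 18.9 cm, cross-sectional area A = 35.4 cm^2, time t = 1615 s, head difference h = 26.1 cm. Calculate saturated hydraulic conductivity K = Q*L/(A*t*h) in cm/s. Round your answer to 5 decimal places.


Step 1: K = Q * L / (A * t * h)
Step 2: Numerator = 149.8 * 18.9 = 2831.22
Step 3: Denominator = 35.4 * 1615 * 26.1 = 1492163.1
Step 4: K = 2831.22 / 1492163.1 = 0.0019 cm/s

0.0019


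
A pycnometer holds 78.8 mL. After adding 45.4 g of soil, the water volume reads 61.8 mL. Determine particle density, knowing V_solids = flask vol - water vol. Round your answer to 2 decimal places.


Step 1: Volume of solids = flask volume - water volume with soil
Step 2: V_solids = 78.8 - 61.8 = 17.0 mL
Step 3: Particle density = mass / V_solids = 45.4 / 17.0 = 2.67 g/cm^3

2.67


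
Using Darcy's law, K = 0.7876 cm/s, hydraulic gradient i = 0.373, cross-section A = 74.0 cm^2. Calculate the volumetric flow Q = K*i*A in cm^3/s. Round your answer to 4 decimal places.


Step 1: Apply Darcy's law: Q = K * i * A
Step 2: Q = 0.7876 * 0.373 * 74.0
Step 3: Q = 21.7393 cm^3/s

21.7393


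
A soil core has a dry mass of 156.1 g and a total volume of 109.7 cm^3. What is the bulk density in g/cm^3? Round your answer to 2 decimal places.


Step 1: Identify the formula: BD = dry mass / volume
Step 2: Substitute values: BD = 156.1 / 109.7
Step 3: BD = 1.42 g/cm^3

1.42


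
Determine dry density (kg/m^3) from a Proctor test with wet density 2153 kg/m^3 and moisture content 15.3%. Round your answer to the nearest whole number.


Step 1: Dry density = wet density / (1 + w/100)
Step 2: Dry density = 2153 / (1 + 15.3/100)
Step 3: Dry density = 2153 / 1.153
Step 4: Dry density = 1867 kg/m^3

1867


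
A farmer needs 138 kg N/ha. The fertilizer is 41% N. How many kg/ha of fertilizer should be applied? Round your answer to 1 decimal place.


Step 1: Fertilizer rate = target N / (N content / 100)
Step 2: Rate = 138 / (41 / 100)
Step 3: Rate = 138 / 0.41
Step 4: Rate = 336.6 kg/ha

336.6


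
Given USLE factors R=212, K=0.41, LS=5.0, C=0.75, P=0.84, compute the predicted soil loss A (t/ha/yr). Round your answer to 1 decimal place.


Step 1: A = R * K * LS * C * P
Step 2: R * K = 212 * 0.41 = 86.92
Step 3: (R*K) * LS = 86.92 * 5.0 = 434.6
Step 4: * C * P = 434.6 * 0.75 * 0.84 = 273.8
Step 5: A = 273.8 t/(ha*yr)

273.8


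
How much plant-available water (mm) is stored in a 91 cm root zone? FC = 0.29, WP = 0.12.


Step 1: Available water = (FC - WP) * depth * 10
Step 2: AW = (0.29 - 0.12) * 91 * 10
Step 3: AW = 0.17 * 91 * 10
Step 4: AW = 154.7 mm

154.7


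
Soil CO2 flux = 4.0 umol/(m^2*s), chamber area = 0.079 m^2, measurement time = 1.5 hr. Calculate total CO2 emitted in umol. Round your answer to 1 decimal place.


Step 1: Convert time to seconds: 1.5 hr * 3600 = 5400.0 s
Step 2: Total = flux * area * time_s
Step 3: Total = 4.0 * 0.079 * 5400.0
Step 4: Total = 1706.4 umol

1706.4


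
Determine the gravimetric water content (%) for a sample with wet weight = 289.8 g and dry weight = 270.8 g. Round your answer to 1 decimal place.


Step 1: Water mass = wet - dry = 289.8 - 270.8 = 19.0 g
Step 2: w = 100 * water mass / dry mass
Step 3: w = 100 * 19.0 / 270.8 = 7.0%

7.0


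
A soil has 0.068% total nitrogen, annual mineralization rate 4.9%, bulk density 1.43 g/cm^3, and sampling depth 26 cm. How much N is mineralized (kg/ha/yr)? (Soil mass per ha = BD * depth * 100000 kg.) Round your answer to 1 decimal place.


Step 1: Soil mass per ha = BD * depth * 100000 = 1.43 * 26 * 100000 = 3718000 kg
Step 2: Total N pool = soil mass * N%/100 = 3718000 * 0.068/100 = 2528.24 kg/ha
Step 3: N mineralized = N pool * rate%/100 = 2528.24 * 4.9/100 = 123.9 kg/ha/yr

123.9


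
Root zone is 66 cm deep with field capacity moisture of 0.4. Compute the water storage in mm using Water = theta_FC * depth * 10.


Step 1: Water (mm) = theta_FC * depth (cm) * 10
Step 2: Water = 0.4 * 66 * 10
Step 3: Water = 264.0 mm

264.0


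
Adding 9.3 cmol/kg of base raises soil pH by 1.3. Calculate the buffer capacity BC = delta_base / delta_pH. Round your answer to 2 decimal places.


Step 1: BC = change in base / change in pH
Step 2: BC = 9.3 / 1.3
Step 3: BC = 7.15 cmol/(kg*pH unit)

7.15


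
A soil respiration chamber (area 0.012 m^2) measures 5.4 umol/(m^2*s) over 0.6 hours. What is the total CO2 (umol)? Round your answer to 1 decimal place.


Step 1: Convert time to seconds: 0.6 hr * 3600 = 2160.0 s
Step 2: Total = flux * area * time_s
Step 3: Total = 5.4 * 0.012 * 2160.0
Step 4: Total = 140.0 umol

140.0


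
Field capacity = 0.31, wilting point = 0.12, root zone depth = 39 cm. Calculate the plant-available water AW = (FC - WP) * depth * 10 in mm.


Step 1: Available water = (FC - WP) * depth * 10
Step 2: AW = (0.31 - 0.12) * 39 * 10
Step 3: AW = 0.19 * 39 * 10
Step 4: AW = 74.1 mm

74.1


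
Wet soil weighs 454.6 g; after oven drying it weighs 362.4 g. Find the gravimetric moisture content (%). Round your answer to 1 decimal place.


Step 1: Water mass = wet - dry = 454.6 - 362.4 = 92.2 g
Step 2: w = 100 * water mass / dry mass
Step 3: w = 100 * 92.2 / 362.4 = 25.4%

25.4


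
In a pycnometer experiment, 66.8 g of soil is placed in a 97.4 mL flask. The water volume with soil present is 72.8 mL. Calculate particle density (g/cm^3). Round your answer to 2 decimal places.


Step 1: Volume of solids = flask volume - water volume with soil
Step 2: V_solids = 97.4 - 72.8 = 24.6 mL
Step 3: Particle density = mass / V_solids = 66.8 / 24.6 = 2.72 g/cm^3

2.72


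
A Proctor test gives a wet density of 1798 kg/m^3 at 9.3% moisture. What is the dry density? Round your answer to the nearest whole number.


Step 1: Dry density = wet density / (1 + w/100)
Step 2: Dry density = 1798 / (1 + 9.3/100)
Step 3: Dry density = 1798 / 1.093
Step 4: Dry density = 1645 kg/m^3

1645


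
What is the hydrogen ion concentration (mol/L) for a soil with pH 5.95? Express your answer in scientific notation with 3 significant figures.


Step 1: [H+] = 10^(-pH)
Step 2: [H+] = 10^(-5.95)
Step 3: [H+] = 1.12e-06 mol/L

1.12e-06


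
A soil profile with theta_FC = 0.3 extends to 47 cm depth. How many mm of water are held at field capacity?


Step 1: Water (mm) = theta_FC * depth (cm) * 10
Step 2: Water = 0.3 * 47 * 10
Step 3: Water = 141.0 mm

141.0


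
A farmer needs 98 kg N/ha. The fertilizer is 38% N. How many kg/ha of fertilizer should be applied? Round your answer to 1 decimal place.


Step 1: Fertilizer rate = target N / (N content / 100)
Step 2: Rate = 98 / (38 / 100)
Step 3: Rate = 98 / 0.38
Step 4: Rate = 257.9 kg/ha

257.9


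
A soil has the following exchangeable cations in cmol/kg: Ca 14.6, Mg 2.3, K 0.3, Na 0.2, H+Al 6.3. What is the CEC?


Step 1: CEC = Ca + Mg + K + Na + (H+Al)
Step 2: CEC = 14.6 + 2.3 + 0.3 + 0.2 + 6.3
Step 3: CEC = 23.7 cmol/kg

23.7


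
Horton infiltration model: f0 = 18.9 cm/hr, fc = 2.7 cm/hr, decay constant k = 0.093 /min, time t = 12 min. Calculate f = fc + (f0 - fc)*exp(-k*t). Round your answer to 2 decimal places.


Step 1: f = fc + (f0 - fc) * exp(-k * t)
Step 2: exp(-0.093 * 12) = 0.327588
Step 3: f = 2.7 + (18.9 - 2.7) * 0.327588
Step 4: f = 2.7 + 16.2 * 0.327588
Step 5: f = 8.01 cm/hr

8.01


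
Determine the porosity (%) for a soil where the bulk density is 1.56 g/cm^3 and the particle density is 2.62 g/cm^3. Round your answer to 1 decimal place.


Step 1: Formula: n = 100 * (1 - BD / PD)
Step 2: n = 100 * (1 - 1.56 / 2.62)
Step 3: n = 100 * (1 - 0.59542)
Step 4: n = 40.5%

40.5


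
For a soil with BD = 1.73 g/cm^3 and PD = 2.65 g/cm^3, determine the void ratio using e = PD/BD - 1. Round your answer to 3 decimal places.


Step 1: e = PD / BD - 1
Step 2: e = 2.65 / 1.73 - 1
Step 3: e = 1.53179 - 1
Step 4: e = 0.532

0.532


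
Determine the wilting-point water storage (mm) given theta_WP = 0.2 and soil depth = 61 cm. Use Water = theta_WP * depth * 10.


Step 1: Water (mm) = theta_WP * depth * 10
Step 2: Water = 0.2 * 61 * 10
Step 3: Water = 122.0 mm

122.0


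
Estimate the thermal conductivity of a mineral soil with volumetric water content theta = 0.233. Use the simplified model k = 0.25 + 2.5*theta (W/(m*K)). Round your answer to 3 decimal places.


Step 1: k = 0.25 + 2.5 * theta
Step 2: k = 0.25 + 2.5 * 0.233
Step 3: k = 0.25 + 0.583
Step 4: k = 0.833 W/(m*K)

0.833


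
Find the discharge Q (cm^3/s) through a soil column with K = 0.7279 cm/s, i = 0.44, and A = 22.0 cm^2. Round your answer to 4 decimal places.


Step 1: Apply Darcy's law: Q = K * i * A
Step 2: Q = 0.7279 * 0.44 * 22.0
Step 3: Q = 7.0461 cm^3/s

7.0461


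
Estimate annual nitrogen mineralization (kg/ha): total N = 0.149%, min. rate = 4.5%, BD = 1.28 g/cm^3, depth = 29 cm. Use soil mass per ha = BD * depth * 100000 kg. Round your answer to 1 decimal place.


Step 1: Soil mass per ha = BD * depth * 100000 = 1.28 * 29 * 100000 = 3712000 kg
Step 2: Total N pool = soil mass * N%/100 = 3712000 * 0.149/100 = 5530.88 kg/ha
Step 3: N mineralized = N pool * rate%/100 = 5530.88 * 4.5/100 = 248.9 kg/ha/yr

248.9


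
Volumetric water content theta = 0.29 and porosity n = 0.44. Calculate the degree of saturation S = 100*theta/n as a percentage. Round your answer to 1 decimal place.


Step 1: S = 100 * theta_v / n
Step 2: S = 100 * 0.29 / 0.44
Step 3: S = 65.9%

65.9


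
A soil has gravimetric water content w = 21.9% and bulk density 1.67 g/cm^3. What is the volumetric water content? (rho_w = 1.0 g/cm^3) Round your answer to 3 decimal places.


Step 1: theta = (w / 100) * BD / rho_w
Step 2: theta = (21.9 / 100) * 1.67 / 1.0
Step 3: theta = 0.219 * 1.67
Step 4: theta = 0.366

0.366


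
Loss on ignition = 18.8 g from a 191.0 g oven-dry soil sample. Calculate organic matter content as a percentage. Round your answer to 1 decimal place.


Step 1: OM% = 100 * LOI / sample mass
Step 2: OM = 100 * 18.8 / 191.0
Step 3: OM = 9.8%

9.8


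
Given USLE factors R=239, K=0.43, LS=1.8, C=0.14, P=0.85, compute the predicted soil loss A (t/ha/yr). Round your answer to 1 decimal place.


Step 1: A = R * K * LS * C * P
Step 2: R * K = 239 * 0.43 = 102.77
Step 3: (R*K) * LS = 102.77 * 1.8 = 184.986
Step 4: * C * P = 184.986 * 0.14 * 0.85 = 22.0
Step 5: A = 22.0 t/(ha*yr)

22.0


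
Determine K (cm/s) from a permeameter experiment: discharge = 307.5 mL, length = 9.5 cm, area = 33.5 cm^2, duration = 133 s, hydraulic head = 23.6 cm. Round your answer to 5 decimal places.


Step 1: K = Q * L / (A * t * h)
Step 2: Numerator = 307.5 * 9.5 = 2921.25
Step 3: Denominator = 33.5 * 133 * 23.6 = 105149.8
Step 4: K = 2921.25 / 105149.8 = 0.02778 cm/s

0.02778


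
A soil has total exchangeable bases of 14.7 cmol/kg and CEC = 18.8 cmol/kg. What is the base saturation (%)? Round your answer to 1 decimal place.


Step 1: BS = 100 * (sum of bases) / CEC
Step 2: BS = 100 * 14.7 / 18.8
Step 3: BS = 78.2%

78.2


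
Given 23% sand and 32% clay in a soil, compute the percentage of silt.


Step 1: sand + silt + clay = 100%
Step 2: silt = 100 - sand - clay
Step 3: silt = 100 - 23 - 32
Step 4: silt = 45%

45


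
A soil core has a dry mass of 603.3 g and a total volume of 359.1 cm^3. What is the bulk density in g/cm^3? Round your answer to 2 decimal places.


Step 1: Identify the formula: BD = dry mass / volume
Step 2: Substitute values: BD = 603.3 / 359.1
Step 3: BD = 1.68 g/cm^3

1.68


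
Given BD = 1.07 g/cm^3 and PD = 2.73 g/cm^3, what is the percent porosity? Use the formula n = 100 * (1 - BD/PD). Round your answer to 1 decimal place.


Step 1: Formula: n = 100 * (1 - BD / PD)
Step 2: n = 100 * (1 - 1.07 / 2.73)
Step 3: n = 100 * (1 - 0.39194)
Step 4: n = 60.8%

60.8


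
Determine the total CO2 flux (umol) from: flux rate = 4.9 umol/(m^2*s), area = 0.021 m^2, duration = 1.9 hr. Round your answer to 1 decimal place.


Step 1: Convert time to seconds: 1.9 hr * 3600 = 6840.0 s
Step 2: Total = flux * area * time_s
Step 3: Total = 4.9 * 0.021 * 6840.0
Step 4: Total = 703.8 umol

703.8


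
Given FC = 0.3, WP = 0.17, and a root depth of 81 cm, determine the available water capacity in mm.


Step 1: Available water = (FC - WP) * depth * 10
Step 2: AW = (0.3 - 0.17) * 81 * 10
Step 3: AW = 0.13 * 81 * 10
Step 4: AW = 105.3 mm

105.3


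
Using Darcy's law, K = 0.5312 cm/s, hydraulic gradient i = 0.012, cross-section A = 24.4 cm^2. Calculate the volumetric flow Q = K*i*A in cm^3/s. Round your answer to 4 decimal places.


Step 1: Apply Darcy's law: Q = K * i * A
Step 2: Q = 0.5312 * 0.012 * 24.4
Step 3: Q = 0.1555 cm^3/s

0.1555


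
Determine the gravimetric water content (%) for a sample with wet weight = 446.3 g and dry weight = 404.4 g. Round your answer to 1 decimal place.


Step 1: Water mass = wet - dry = 446.3 - 404.4 = 41.9 g
Step 2: w = 100 * water mass / dry mass
Step 3: w = 100 * 41.9 / 404.4 = 10.4%

10.4


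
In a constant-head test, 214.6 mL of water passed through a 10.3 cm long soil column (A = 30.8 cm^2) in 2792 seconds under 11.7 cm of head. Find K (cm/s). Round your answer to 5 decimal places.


Step 1: K = Q * L / (A * t * h)
Step 2: Numerator = 214.6 * 10.3 = 2210.38
Step 3: Denominator = 30.8 * 2792 * 11.7 = 1006125.12
Step 4: K = 2210.38 / 1006125.12 = 0.0022 cm/s

0.0022


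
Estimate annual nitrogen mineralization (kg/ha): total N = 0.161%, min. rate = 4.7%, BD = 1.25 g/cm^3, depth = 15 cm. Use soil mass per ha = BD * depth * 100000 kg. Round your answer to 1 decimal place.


Step 1: Soil mass per ha = BD * depth * 100000 = 1.25 * 15 * 100000 = 1875000 kg
Step 2: Total N pool = soil mass * N%/100 = 1875000 * 0.161/100 = 3018.75 kg/ha
Step 3: N mineralized = N pool * rate%/100 = 3018.75 * 4.7/100 = 141.9 kg/ha/yr

141.9


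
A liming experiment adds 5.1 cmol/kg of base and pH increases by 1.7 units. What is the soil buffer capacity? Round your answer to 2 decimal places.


Step 1: BC = change in base / change in pH
Step 2: BC = 5.1 / 1.7
Step 3: BC = 3.0 cmol/(kg*pH unit)

3.0


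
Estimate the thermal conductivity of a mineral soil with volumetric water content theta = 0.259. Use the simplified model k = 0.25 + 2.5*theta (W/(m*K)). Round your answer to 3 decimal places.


Step 1: k = 0.25 + 2.5 * theta
Step 2: k = 0.25 + 2.5 * 0.259
Step 3: k = 0.25 + 0.648
Step 4: k = 0.898 W/(m*K)

0.898


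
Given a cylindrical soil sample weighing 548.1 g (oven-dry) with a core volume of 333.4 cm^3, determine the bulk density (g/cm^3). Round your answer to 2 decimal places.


Step 1: Identify the formula: BD = dry mass / volume
Step 2: Substitute values: BD = 548.1 / 333.4
Step 3: BD = 1.64 g/cm^3

1.64


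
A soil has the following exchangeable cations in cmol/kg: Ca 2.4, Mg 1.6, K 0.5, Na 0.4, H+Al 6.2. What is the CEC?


Step 1: CEC = Ca + Mg + K + Na + (H+Al)
Step 2: CEC = 2.4 + 1.6 + 0.5 + 0.4 + 6.2
Step 3: CEC = 11.1 cmol/kg

11.1


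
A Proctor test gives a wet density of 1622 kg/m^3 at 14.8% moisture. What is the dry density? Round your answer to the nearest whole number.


Step 1: Dry density = wet density / (1 + w/100)
Step 2: Dry density = 1622 / (1 + 14.8/100)
Step 3: Dry density = 1622 / 1.148
Step 4: Dry density = 1413 kg/m^3

1413


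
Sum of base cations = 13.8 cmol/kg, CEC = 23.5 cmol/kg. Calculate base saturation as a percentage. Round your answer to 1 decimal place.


Step 1: BS = 100 * (sum of bases) / CEC
Step 2: BS = 100 * 13.8 / 23.5
Step 3: BS = 58.7%

58.7


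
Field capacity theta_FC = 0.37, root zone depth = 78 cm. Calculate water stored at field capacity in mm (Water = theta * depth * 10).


Step 1: Water (mm) = theta_FC * depth (cm) * 10
Step 2: Water = 0.37 * 78 * 10
Step 3: Water = 288.6 mm

288.6


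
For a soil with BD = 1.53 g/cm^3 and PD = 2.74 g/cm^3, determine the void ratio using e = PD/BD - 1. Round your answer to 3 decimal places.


Step 1: e = PD / BD - 1
Step 2: e = 2.74 / 1.53 - 1
Step 3: e = 1.79085 - 1
Step 4: e = 0.791

0.791


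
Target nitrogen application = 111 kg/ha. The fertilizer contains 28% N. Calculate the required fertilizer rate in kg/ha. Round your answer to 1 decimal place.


Step 1: Fertilizer rate = target N / (N content / 100)
Step 2: Rate = 111 / (28 / 100)
Step 3: Rate = 111 / 0.28
Step 4: Rate = 396.4 kg/ha

396.4


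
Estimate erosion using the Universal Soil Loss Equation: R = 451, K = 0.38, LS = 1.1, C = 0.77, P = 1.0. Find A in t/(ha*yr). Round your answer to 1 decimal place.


Step 1: A = R * K * LS * C * P
Step 2: R * K = 451 * 0.38 = 171.38
Step 3: (R*K) * LS = 171.38 * 1.1 = 188.518
Step 4: * C * P = 188.518 * 0.77 * 1.0 = 145.2
Step 5: A = 145.2 t/(ha*yr)

145.2


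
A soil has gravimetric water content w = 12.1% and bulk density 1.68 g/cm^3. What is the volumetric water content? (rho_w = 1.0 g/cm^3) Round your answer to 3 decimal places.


Step 1: theta = (w / 100) * BD / rho_w
Step 2: theta = (12.1 / 100) * 1.68 / 1.0
Step 3: theta = 0.121 * 1.68
Step 4: theta = 0.203

0.203


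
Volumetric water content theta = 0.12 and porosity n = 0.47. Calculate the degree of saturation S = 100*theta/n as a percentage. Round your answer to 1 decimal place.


Step 1: S = 100 * theta_v / n
Step 2: S = 100 * 0.12 / 0.47
Step 3: S = 25.5%

25.5


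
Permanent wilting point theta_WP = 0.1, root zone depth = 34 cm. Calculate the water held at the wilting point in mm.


Step 1: Water (mm) = theta_WP * depth * 10
Step 2: Water = 0.1 * 34 * 10
Step 3: Water = 34.0 mm

34.0


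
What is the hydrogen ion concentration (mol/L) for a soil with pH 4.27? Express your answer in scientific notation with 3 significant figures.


Step 1: [H+] = 10^(-pH)
Step 2: [H+] = 10^(-4.27)
Step 3: [H+] = 5.37e-05 mol/L

5.37e-05


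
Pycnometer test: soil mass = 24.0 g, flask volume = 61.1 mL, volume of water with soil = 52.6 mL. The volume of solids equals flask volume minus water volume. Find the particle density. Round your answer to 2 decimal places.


Step 1: Volume of solids = flask volume - water volume with soil
Step 2: V_solids = 61.1 - 52.6 = 8.5 mL
Step 3: Particle density = mass / V_solids = 24.0 / 8.5 = 2.82 g/cm^3

2.82


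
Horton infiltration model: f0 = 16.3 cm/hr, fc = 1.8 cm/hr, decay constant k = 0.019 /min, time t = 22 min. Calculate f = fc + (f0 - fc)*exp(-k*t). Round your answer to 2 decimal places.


Step 1: f = fc + (f0 - fc) * exp(-k * t)
Step 2: exp(-0.019 * 22) = 0.658362
Step 3: f = 1.8 + (16.3 - 1.8) * 0.658362
Step 4: f = 1.8 + 14.5 * 0.658362
Step 5: f = 11.35 cm/hr

11.35


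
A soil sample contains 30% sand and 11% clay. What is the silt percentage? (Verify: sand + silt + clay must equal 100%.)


Step 1: sand + silt + clay = 100%
Step 2: silt = 100 - sand - clay
Step 3: silt = 100 - 30 - 11
Step 4: silt = 59%

59


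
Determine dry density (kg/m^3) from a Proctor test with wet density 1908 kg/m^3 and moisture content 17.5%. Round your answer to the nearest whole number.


Step 1: Dry density = wet density / (1 + w/100)
Step 2: Dry density = 1908 / (1 + 17.5/100)
Step 3: Dry density = 1908 / 1.175
Step 4: Dry density = 1624 kg/m^3

1624


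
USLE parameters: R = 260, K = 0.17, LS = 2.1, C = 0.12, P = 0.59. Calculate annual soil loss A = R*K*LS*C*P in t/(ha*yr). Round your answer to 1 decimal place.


Step 1: A = R * K * LS * C * P
Step 2: R * K = 260 * 0.17 = 44.2
Step 3: (R*K) * LS = 44.2 * 2.1 = 92.82
Step 4: * C * P = 92.82 * 0.12 * 0.59 = 6.6
Step 5: A = 6.6 t/(ha*yr)

6.6


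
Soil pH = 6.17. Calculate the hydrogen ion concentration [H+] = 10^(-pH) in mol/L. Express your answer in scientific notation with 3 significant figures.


Step 1: [H+] = 10^(-pH)
Step 2: [H+] = 10^(-6.17)
Step 3: [H+] = 6.76e-07 mol/L

6.76e-07


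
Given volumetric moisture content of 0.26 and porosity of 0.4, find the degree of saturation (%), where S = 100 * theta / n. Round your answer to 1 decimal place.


Step 1: S = 100 * theta_v / n
Step 2: S = 100 * 0.26 / 0.4
Step 3: S = 65.0%

65.0


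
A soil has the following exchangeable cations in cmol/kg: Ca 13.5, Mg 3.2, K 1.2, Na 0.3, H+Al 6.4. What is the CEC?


Step 1: CEC = Ca + Mg + K + Na + (H+Al)
Step 2: CEC = 13.5 + 3.2 + 1.2 + 0.3 + 6.4
Step 3: CEC = 24.6 cmol/kg

24.6


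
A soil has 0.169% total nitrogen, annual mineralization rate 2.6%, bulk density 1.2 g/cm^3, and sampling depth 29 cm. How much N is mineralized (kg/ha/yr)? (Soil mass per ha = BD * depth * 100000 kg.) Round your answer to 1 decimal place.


Step 1: Soil mass per ha = BD * depth * 100000 = 1.2 * 29 * 100000 = 3480000 kg
Step 2: Total N pool = soil mass * N%/100 = 3480000 * 0.169/100 = 5881.2 kg/ha
Step 3: N mineralized = N pool * rate%/100 = 5881.2 * 2.6/100 = 152.9 kg/ha/yr

152.9


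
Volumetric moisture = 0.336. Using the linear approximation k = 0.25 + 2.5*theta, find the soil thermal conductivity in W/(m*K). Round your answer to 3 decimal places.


Step 1: k = 0.25 + 2.5 * theta
Step 2: k = 0.25 + 2.5 * 0.336
Step 3: k = 0.25 + 0.84
Step 4: k = 1.09 W/(m*K)

1.09


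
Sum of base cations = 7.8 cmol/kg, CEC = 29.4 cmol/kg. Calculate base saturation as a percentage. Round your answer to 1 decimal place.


Step 1: BS = 100 * (sum of bases) / CEC
Step 2: BS = 100 * 7.8 / 29.4
Step 3: BS = 26.5%

26.5


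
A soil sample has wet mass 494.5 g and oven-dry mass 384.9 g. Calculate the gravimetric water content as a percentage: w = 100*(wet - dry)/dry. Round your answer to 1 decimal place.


Step 1: Water mass = wet - dry = 494.5 - 384.9 = 109.6 g
Step 2: w = 100 * water mass / dry mass
Step 3: w = 100 * 109.6 / 384.9 = 28.5%

28.5


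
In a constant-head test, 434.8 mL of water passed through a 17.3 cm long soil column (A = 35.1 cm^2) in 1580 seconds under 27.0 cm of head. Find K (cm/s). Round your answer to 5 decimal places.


Step 1: K = Q * L / (A * t * h)
Step 2: Numerator = 434.8 * 17.3 = 7522.04
Step 3: Denominator = 35.1 * 1580 * 27.0 = 1497366.0
Step 4: K = 7522.04 / 1497366.0 = 0.00502 cm/s

0.00502


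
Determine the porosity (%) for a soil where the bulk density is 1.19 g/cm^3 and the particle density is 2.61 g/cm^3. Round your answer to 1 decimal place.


Step 1: Formula: n = 100 * (1 - BD / PD)
Step 2: n = 100 * (1 - 1.19 / 2.61)
Step 3: n = 100 * (1 - 0.45594)
Step 4: n = 54.4%

54.4


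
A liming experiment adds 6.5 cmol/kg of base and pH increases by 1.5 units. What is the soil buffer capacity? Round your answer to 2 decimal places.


Step 1: BC = change in base / change in pH
Step 2: BC = 6.5 / 1.5
Step 3: BC = 4.33 cmol/(kg*pH unit)

4.33


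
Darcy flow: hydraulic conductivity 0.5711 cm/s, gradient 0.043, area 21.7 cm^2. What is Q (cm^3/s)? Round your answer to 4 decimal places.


Step 1: Apply Darcy's law: Q = K * i * A
Step 2: Q = 0.5711 * 0.043 * 21.7
Step 3: Q = 0.5329 cm^3/s

0.5329


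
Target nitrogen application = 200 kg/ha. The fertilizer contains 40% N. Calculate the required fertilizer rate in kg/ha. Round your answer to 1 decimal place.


Step 1: Fertilizer rate = target N / (N content / 100)
Step 2: Rate = 200 / (40 / 100)
Step 3: Rate = 200 / 0.4
Step 4: Rate = 500.0 kg/ha

500.0


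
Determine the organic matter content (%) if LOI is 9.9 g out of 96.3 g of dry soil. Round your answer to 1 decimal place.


Step 1: OM% = 100 * LOI / sample mass
Step 2: OM = 100 * 9.9 / 96.3
Step 3: OM = 10.3%

10.3


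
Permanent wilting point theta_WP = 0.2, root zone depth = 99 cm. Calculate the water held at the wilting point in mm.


Step 1: Water (mm) = theta_WP * depth * 10
Step 2: Water = 0.2 * 99 * 10
Step 3: Water = 198.0 mm

198.0


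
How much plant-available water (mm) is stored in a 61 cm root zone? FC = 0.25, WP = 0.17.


Step 1: Available water = (FC - WP) * depth * 10
Step 2: AW = (0.25 - 0.17) * 61 * 10
Step 3: AW = 0.08 * 61 * 10
Step 4: AW = 48.8 mm

48.8


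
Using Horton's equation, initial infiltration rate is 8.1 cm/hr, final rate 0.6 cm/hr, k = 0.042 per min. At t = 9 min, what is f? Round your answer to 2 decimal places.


Step 1: f = fc + (f0 - fc) * exp(-k * t)
Step 2: exp(-0.042 * 9) = 0.685231
Step 3: f = 0.6 + (8.1 - 0.6) * 0.685231
Step 4: f = 0.6 + 7.5 * 0.685231
Step 5: f = 5.74 cm/hr

5.74


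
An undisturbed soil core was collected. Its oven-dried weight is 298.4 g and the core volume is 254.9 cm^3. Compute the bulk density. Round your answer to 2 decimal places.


Step 1: Identify the formula: BD = dry mass / volume
Step 2: Substitute values: BD = 298.4 / 254.9
Step 3: BD = 1.17 g/cm^3

1.17


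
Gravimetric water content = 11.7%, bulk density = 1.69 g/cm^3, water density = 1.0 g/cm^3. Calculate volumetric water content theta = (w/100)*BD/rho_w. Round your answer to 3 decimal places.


Step 1: theta = (w / 100) * BD / rho_w
Step 2: theta = (11.7 / 100) * 1.69 / 1.0
Step 3: theta = 0.117 * 1.69
Step 4: theta = 0.198

0.198


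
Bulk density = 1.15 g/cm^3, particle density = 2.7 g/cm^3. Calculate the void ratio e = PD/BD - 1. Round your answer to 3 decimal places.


Step 1: e = PD / BD - 1
Step 2: e = 2.7 / 1.15 - 1
Step 3: e = 2.34783 - 1
Step 4: e = 1.348

1.348


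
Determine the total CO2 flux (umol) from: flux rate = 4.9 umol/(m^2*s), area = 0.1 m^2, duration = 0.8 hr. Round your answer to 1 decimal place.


Step 1: Convert time to seconds: 0.8 hr * 3600 = 2880.0 s
Step 2: Total = flux * area * time_s
Step 3: Total = 4.9 * 0.1 * 2880.0
Step 4: Total = 1411.2 umol

1411.2


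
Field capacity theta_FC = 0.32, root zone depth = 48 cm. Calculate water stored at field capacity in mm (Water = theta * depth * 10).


Step 1: Water (mm) = theta_FC * depth (cm) * 10
Step 2: Water = 0.32 * 48 * 10
Step 3: Water = 153.6 mm

153.6


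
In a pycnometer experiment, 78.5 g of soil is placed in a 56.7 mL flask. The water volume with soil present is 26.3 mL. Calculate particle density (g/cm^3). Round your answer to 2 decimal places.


Step 1: Volume of solids = flask volume - water volume with soil
Step 2: V_solids = 56.7 - 26.3 = 30.4 mL
Step 3: Particle density = mass / V_solids = 78.5 / 30.4 = 2.58 g/cm^3

2.58


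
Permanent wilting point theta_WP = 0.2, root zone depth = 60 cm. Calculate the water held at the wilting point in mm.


Step 1: Water (mm) = theta_WP * depth * 10
Step 2: Water = 0.2 * 60 * 10
Step 3: Water = 120.0 mm

120.0


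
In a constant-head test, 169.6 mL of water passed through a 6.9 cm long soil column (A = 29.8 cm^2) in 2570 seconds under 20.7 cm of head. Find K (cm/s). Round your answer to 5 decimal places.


Step 1: K = Q * L / (A * t * h)
Step 2: Numerator = 169.6 * 6.9 = 1170.24
Step 3: Denominator = 29.8 * 2570 * 20.7 = 1585330.2
Step 4: K = 1170.24 / 1585330.2 = 0.00074 cm/s

0.00074


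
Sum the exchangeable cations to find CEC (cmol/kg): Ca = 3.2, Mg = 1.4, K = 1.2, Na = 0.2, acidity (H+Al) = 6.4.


Step 1: CEC = Ca + Mg + K + Na + (H+Al)
Step 2: CEC = 3.2 + 1.4 + 1.2 + 0.2 + 6.4
Step 3: CEC = 12.4 cmol/kg

12.4


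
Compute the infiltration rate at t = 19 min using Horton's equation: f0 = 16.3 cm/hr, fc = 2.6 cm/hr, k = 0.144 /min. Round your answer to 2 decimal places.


Step 1: f = fc + (f0 - fc) * exp(-k * t)
Step 2: exp(-0.144 * 19) = 0.064829
Step 3: f = 2.6 + (16.3 - 2.6) * 0.064829
Step 4: f = 2.6 + 13.7 * 0.064829
Step 5: f = 3.49 cm/hr

3.49


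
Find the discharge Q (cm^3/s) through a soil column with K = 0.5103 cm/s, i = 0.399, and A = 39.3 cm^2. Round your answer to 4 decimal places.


Step 1: Apply Darcy's law: Q = K * i * A
Step 2: Q = 0.5103 * 0.399 * 39.3
Step 3: Q = 8.0019 cm^3/s

8.0019


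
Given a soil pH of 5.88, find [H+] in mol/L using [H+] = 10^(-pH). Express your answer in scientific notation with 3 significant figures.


Step 1: [H+] = 10^(-pH)
Step 2: [H+] = 10^(-5.88)
Step 3: [H+] = 1.32e-06 mol/L

1.32e-06


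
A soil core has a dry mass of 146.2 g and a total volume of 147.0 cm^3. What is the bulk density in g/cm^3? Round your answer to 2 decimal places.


Step 1: Identify the formula: BD = dry mass / volume
Step 2: Substitute values: BD = 146.2 / 147.0
Step 3: BD = 0.99 g/cm^3

0.99


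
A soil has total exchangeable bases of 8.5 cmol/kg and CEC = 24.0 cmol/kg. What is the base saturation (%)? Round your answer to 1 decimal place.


Step 1: BS = 100 * (sum of bases) / CEC
Step 2: BS = 100 * 8.5 / 24.0
Step 3: BS = 35.4%

35.4


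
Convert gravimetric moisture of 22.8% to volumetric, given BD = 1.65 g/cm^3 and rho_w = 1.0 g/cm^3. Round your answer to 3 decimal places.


Step 1: theta = (w / 100) * BD / rho_w
Step 2: theta = (22.8 / 100) * 1.65 / 1.0
Step 3: theta = 0.228 * 1.65
Step 4: theta = 0.376

0.376


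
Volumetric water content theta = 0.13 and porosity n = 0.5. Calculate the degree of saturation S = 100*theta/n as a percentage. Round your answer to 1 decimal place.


Step 1: S = 100 * theta_v / n
Step 2: S = 100 * 0.13 / 0.5
Step 3: S = 26.0%

26.0


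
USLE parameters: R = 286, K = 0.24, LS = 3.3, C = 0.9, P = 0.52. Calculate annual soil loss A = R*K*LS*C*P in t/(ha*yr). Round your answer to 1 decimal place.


Step 1: A = R * K * LS * C * P
Step 2: R * K = 286 * 0.24 = 68.64
Step 3: (R*K) * LS = 68.64 * 3.3 = 226.512
Step 4: * C * P = 226.512 * 0.9 * 0.52 = 106.0
Step 5: A = 106.0 t/(ha*yr)

106.0


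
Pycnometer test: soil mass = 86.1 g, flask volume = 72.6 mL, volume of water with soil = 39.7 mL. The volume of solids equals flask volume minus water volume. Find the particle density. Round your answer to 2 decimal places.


Step 1: Volume of solids = flask volume - water volume with soil
Step 2: V_solids = 72.6 - 39.7 = 32.9 mL
Step 3: Particle density = mass / V_solids = 86.1 / 32.9 = 2.62 g/cm^3

2.62


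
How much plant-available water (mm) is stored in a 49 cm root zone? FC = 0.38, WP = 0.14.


Step 1: Available water = (FC - WP) * depth * 10
Step 2: AW = (0.38 - 0.14) * 49 * 10
Step 3: AW = 0.24 * 49 * 10
Step 4: AW = 117.6 mm

117.6


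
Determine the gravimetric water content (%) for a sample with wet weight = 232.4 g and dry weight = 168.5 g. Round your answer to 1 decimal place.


Step 1: Water mass = wet - dry = 232.4 - 168.5 = 63.9 g
Step 2: w = 100 * water mass / dry mass
Step 3: w = 100 * 63.9 / 168.5 = 37.9%

37.9


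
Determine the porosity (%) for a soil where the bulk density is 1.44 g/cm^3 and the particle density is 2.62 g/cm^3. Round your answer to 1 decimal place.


Step 1: Formula: n = 100 * (1 - BD / PD)
Step 2: n = 100 * (1 - 1.44 / 2.62)
Step 3: n = 100 * (1 - 0.54962)
Step 4: n = 45.0%

45.0


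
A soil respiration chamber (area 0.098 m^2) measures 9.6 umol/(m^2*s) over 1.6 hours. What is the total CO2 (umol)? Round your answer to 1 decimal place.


Step 1: Convert time to seconds: 1.6 hr * 3600 = 5760.0 s
Step 2: Total = flux * area * time_s
Step 3: Total = 9.6 * 0.098 * 5760.0
Step 4: Total = 5419.0 umol

5419.0


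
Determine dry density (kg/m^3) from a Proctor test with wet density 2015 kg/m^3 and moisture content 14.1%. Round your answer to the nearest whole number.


Step 1: Dry density = wet density / (1 + w/100)
Step 2: Dry density = 2015 / (1 + 14.1/100)
Step 3: Dry density = 2015 / 1.141
Step 4: Dry density = 1766 kg/m^3

1766


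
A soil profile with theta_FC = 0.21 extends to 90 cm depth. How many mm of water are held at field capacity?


Step 1: Water (mm) = theta_FC * depth (cm) * 10
Step 2: Water = 0.21 * 90 * 10
Step 3: Water = 189.0 mm

189.0


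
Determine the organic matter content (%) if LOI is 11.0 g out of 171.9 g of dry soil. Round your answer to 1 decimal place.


Step 1: OM% = 100 * LOI / sample mass
Step 2: OM = 100 * 11.0 / 171.9
Step 3: OM = 6.4%

6.4
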